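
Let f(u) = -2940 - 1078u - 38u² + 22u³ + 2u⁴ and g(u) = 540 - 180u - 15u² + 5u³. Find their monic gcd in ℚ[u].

6 + u

Apply the Euclidean algorithm:
  2u⁴ + 22u³ - 38u² - 1078u - 2940 = ((2/5)u + 28/5)(5u³ - 15u² - 180u + 540) + (118u² - 286u - 5964)
  5u³ - 15u² - 180u + 540 = ((5/118)u - 85/3481)(118u² - 286u - 5964) + ((228800/3481)u + 1372800/3481)
  118u² - 286u - 5964 = ((205379/114400)u - 1730057/114400)((228800/3481)u + 1372800/3481) + (0)
Last nonzero remainder: (228800/3481)u + 1372800/3481. Dividing through by 228800/3481 gives the monic gcd u + 6.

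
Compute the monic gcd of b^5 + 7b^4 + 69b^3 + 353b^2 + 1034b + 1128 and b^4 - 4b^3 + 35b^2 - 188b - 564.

b^3 + 2b^2 + 47b + 94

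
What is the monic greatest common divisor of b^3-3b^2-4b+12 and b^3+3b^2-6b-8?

b-2

Apply the Euclidean algorithm:
  b^3-3b^2-4b+12 = (b^3+3b^2-6b-8) + (-6b^2+2b+20)
  b^3+3b^2-6b-8 = (-(1/6)b-5/9)(-6b^2+2b+20) + (-(14/9)b+28/9)
  -6b^2+2b+20 = ((27/7)b+45/7)(-(14/9)b+28/9) + (0)
Last nonzero remainder: -(14/9)b+28/9. Dividing through by -14/9 gives the monic gcd b-2.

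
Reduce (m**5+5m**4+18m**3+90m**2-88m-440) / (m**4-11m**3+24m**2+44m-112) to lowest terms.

(m**3+5m**2+22m+110)/(m**2-11m+28)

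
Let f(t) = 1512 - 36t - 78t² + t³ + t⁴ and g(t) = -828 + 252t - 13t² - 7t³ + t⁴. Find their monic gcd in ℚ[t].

-36 + t²

Repeated division with remainder:
  t⁴ + t³ - 78t² - 36t + 1512 = (t⁴ - 7t³ - 13t² + 252t - 828) + (8t³ - 65t² - 288t + 2340)
  t⁴ - 7t³ - 13t² + 252t - 828 = ((1/8)t + 9/64)(8t³ - 65t² - 288t + 2340) + ((2057/64)t² - 18513/16)
  8t³ - 65t² - 288t + 2340 = ((512/2057)t - 4160/2057)((2057/64)t² - 18513/16) + (0)
Last nonzero remainder: (2057/64)t² - 18513/16. Dividing through by 2057/64 gives the monic gcd t² - 36.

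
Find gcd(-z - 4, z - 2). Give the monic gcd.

Repeated division with remainder:
  -z - 4 = (-1)(z - 2) + (-6)
  z - 2 = (-(1/6)z + 1/3)(-6) + (0)
The last nonzero remainder is the constant -6, so the polynomials are coprime and gcd = 1.

1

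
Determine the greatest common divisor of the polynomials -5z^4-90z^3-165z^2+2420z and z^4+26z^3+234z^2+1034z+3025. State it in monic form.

Apply the Euclidean algorithm:
  -5z^4-90z^3-165z^2+2420z = (-5)(z^4+26z^3+234z^2+1034z+3025) + (40z^3+1005z^2+7590z+15125)
  z^4+26z^3+234z^2+1034z+3025 = ((1/40)z+7/320)(40z^3+1005z^2+7590z+15125) + ((1425/64)z^2+(15675/32)z+172425/64)
  40z^3+1005z^2+7590z+15125 = ((512/285)z+320/57)((1425/64)z^2+(15675/32)z+172425/64) + (0)
Last nonzero remainder: (1425/64)z^2+(15675/32)z+172425/64. Dividing through by 1425/64 gives the monic gcd z^2+22z+121.

z^2+22z+121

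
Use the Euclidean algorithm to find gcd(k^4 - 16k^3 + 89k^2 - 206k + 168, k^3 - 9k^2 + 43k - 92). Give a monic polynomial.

Repeated division with remainder:
  k^4 - 16k^3 + 89k^2 - 206k + 168 = (k - 7)(k^3 - 9k^2 + 43k - 92) + (-17k^2 + 187k - 476)
  k^3 - 9k^2 + 43k - 92 = (-(1/17)k - 2/17)(-17k^2 + 187k - 476) + (37k - 148)
  -17k^2 + 187k - 476 = (-(17/37)k + 119/37)(37k - 148) + (0)
Last nonzero remainder: 37k - 148. Dividing through by 37 gives the monic gcd k - 4.

k - 4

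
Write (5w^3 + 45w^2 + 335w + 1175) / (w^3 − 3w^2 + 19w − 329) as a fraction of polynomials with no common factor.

(5w + 25)/(w − 7)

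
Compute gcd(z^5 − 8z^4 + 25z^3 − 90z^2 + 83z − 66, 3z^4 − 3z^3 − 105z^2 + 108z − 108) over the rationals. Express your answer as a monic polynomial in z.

z^3 − 7z^2 + 7z − 6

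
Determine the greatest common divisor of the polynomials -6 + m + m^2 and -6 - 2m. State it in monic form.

3 + m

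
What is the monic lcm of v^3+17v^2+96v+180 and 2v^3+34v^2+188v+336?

Repeated division with remainder:
  v^3+17v^2+96v+180 = (1/2)(2v^3+34v^2+188v+336) + (2v+12)
  2v^3+34v^2+188v+336 = (v^2+11v+28)(2v+12) + (0)
Last nonzero remainder: 2v+12. Dividing through by 2 gives the monic gcd v+6.
Then lcm(f, g) = f·g / gcd(f, g); expanding and making the result monic gives the answer.

v^5+28v^4+311v^3+1712v^2+4668v+5040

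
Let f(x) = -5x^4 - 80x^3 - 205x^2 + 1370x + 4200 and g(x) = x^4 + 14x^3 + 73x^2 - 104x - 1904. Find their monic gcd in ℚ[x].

x^2 + 3x - 28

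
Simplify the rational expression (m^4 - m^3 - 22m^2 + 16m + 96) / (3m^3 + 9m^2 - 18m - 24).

(m^3 - 5m^2 - 2m + 24)/(3m^2 - 3m - 6)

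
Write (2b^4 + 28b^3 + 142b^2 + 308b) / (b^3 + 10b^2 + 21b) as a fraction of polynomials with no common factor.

By polynomial division,
  2b^4 + 28b^3 + 142b^2 + 308b = (2b + 8)(b^3 + 10b^2 + 21b) + (20b^2 + 140b)
  b^3 + 10b^2 + 21b = ((1/20)b + 3/20)(20b^2 + 140b) + (0)
Last nonzero remainder: 20b^2 + 140b. Dividing through by 20 gives the monic gcd b^2 + 7b.
Cancel b^2 + 7b from numerator and denominator to get the reduced form.

(2b^2 + 14b + 44)/(b + 3)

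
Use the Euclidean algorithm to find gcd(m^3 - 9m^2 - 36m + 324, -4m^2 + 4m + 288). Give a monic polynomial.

Euclidean algorithm in ℚ[m]:
  m^3 - 9m^2 - 36m + 324 = (-(1/4)m + 2)(-4m^2 + 4m + 288) + (28m - 252)
  -4m^2 + 4m + 288 = (-(1/7)m - 8/7)(28m - 252) + (0)
Last nonzero remainder: 28m - 252. Dividing through by 28 gives the monic gcd m - 9.

m - 9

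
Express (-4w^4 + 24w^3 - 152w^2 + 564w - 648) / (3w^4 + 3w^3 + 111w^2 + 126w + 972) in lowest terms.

(-4w^2 + 20w - 24)/(3w^2 + 6w + 36)

By polynomial division,
  -4w^4 + 24w^3 - 152w^2 + 564w - 648 = (-4/3)(3w^4 + 3w^3 + 111w^2 + 126w + 972) + (28w^3 - 4w^2 + 732w + 648)
  3w^4 + 3w^3 + 111w^2 + 126w + 972 = ((3/28)w + 6/49)(28w^3 - 4w^2 + 732w + 648) + ((1620/49)w^2 - (1620/49)w + 43740/49)
  28w^3 - 4w^2 + 732w + 648 = ((343/405)w + 98/135)((1620/49)w^2 - (1620/49)w + 43740/49) + (0)
Last nonzero remainder: (1620/49)w^2 - (1620/49)w + 43740/49. Dividing through by 1620/49 gives the monic gcd w^2 - w + 27.
Cancel w^2 - w + 27 from numerator and denominator to get the reduced form.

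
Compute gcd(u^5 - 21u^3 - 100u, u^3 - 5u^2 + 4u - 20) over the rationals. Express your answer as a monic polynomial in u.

Repeated division with remainder:
  u^5 - 21u^3 - 100u = (u^2 + 5u)(u^3 - 5u^2 + 4u - 20) + (0)
The last nonzero remainder u^3 - 5u^2 + 4u - 20 is already monic.

u^3 - 5u^2 + 4u - 20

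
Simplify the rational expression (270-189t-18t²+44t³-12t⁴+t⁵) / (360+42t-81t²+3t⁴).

By polynomial division,
  t⁵-12t⁴+44t³-18t²-189t+270 = ((1/3)t-4)(3t⁴-81t²+42t+360) + (71t³-356t²-141t+1710)
  3t⁴-81t²+42t+360 = ((3/71)t+1068/5041)(71t³-356t²-141t+1710) + ((1920/5041)t²-(1920/5041)t-11520/5041)
  71t³-356t²-141t+1710 = ((357911/1920)t-95779/128)((1920/5041)t²-(1920/5041)t-11520/5041) + (0)
Last nonzero remainder: (1920/5041)t²-(1920/5041)t-11520/5041. Dividing through by 1920/5041 gives the monic gcd t²-t-6.
Cancel t²-t-6 from numerator and denominator to get the reduced form.

(-45+39t-11t²+t³)/(-60+3t+3t²)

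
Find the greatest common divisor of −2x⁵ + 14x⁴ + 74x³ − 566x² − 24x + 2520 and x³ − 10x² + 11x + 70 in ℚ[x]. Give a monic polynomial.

Repeated division with remainder:
  −2x⁵ + 14x⁴ + 74x³ − 566x² − 24x + 2520 = (−2x² − 6x + 36)(x³ − 10x² + 11x + 70) + (0)
The last nonzero remainder x³ − 10x² + 11x + 70 is already monic.

x³ − 10x² + 11x + 70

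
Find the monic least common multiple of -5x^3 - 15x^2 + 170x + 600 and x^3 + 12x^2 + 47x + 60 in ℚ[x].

x^4 + 6x^3 - 25x^2 - 222x - 360

Euclidean algorithm in ℚ[x]:
  -5x^3 - 15x^2 + 170x + 600 = (-5)(x^3 + 12x^2 + 47x + 60) + (45x^2 + 405x + 900)
  x^3 + 12x^2 + 47x + 60 = ((1/45)x + 1/15)(45x^2 + 405x + 900) + (0)
Last nonzero remainder: 45x^2 + 405x + 900. Dividing through by 45 gives the monic gcd x^2 + 9x + 20.
Then lcm(f, g) = f·g / gcd(f, g); expanding and making the result monic gives the answer.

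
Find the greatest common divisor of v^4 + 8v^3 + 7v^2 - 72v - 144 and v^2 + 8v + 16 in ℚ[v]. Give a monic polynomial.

v^2 + 8v + 16

By polynomial division,
  v^4 + 8v^3 + 7v^2 - 72v - 144 = (v^2 - 9)(v^2 + 8v + 16) + (0)
The last nonzero remainder v^2 + 8v + 16 is already monic.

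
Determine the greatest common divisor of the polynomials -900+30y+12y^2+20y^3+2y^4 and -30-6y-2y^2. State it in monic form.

15+3y+y^2

Apply the Euclidean algorithm:
  2y^4+20y^3+12y^2+30y-900 = (-y^2-7y+30)(-2y^2-6y-30) + (0)
Last nonzero remainder: -2y^2-6y-30. Dividing through by -2 gives the monic gcd y^2+3y+15.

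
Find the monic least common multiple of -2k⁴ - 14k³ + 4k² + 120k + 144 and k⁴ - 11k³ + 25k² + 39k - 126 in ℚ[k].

k⁶ - 3k⁵ - 51k⁴ + 107k³ + 486k² - 540k - 1512

Euclidean algorithm in ℚ[k]:
  -2k⁴ - 14k³ + 4k² + 120k + 144 = (-2)(k⁴ - 11k³ + 25k² + 39k - 126) + (-36k³ + 54k² + 198k - 108)
  k⁴ - 11k³ + 25k² + 39k - 126 = (-(1/36)k + 19/72)(-36k³ + 54k² + 198k - 108) + ((65/4)k² - (65/4)k - 195/2)
  -36k³ + 54k² + 198k - 108 = (-(144/65)k + 72/65)((65/4)k² - (65/4)k - 195/2) + (0)
Last nonzero remainder: (65/4)k² - (65/4)k - 195/2. Dividing through by 65/4 gives the monic gcd k² - k - 6.
Then lcm(f, g) = f·g / gcd(f, g); expanding and making the result monic gives the answer.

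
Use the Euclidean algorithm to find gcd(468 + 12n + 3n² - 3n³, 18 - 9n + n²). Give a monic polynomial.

Apply the Euclidean algorithm:
  -3n³ + 3n² + 12n + 468 = (-3n - 24)(n² - 9n + 18) + (-150n + 900)
  n² - 9n + 18 = (-(1/150)n + 1/50)(-150n + 900) + (0)
Last nonzero remainder: -150n + 900. Dividing through by -150 gives the monic gcd n - 6.

-6 + n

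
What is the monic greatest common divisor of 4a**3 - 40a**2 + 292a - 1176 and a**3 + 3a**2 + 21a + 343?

a**2 - 4a + 49

Apply the Euclidean algorithm:
  4a**3 - 40a**2 + 292a - 1176 = (4)(a**3 + 3a**2 + 21a + 343) + (-52a**2 + 208a - 2548)
  a**3 + 3a**2 + 21a + 343 = (-(1/52)a - 7/52)(-52a**2 + 208a - 2548) + (0)
Last nonzero remainder: -52a**2 + 208a - 2548. Dividing through by -52 gives the monic gcd a**2 - 4a + 49.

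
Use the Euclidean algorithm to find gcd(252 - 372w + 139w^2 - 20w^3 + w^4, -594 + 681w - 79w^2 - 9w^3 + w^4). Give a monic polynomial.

6 - 7w + w^2

Repeated division with remainder:
  w^4 - 20w^3 + 139w^2 - 372w + 252 = (w^4 - 9w^3 - 79w^2 + 681w - 594) + (-11w^3 + 218w^2 - 1053w + 846)
  w^4 - 9w^3 - 79w^2 + 681w - 594 = (-(1/11)w - 119/121)(-11w^3 + 218w^2 - 1053w + 846) + ((4800/121)w^2 - (33600/121)w + 28800/121)
  -11w^3 + 218w^2 - 1053w + 846 = (-(1331/4800)w + 5687/1600)((4800/121)w^2 - (33600/121)w + 28800/121) + (0)
Last nonzero remainder: (4800/121)w^2 - (33600/121)w + 28800/121. Dividing through by 4800/121 gives the monic gcd w^2 - 7w + 6.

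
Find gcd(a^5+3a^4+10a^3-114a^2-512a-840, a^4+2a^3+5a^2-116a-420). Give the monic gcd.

Apply the Euclidean algorithm:
  a^5+3a^4+10a^3-114a^2-512a-840 = (a+1)(a^4+2a^3+5a^2-116a-420) + (3a^3-3a^2+24a-420)
  a^4+2a^3+5a^2-116a-420 = ((1/3)a+1)(3a^3-3a^2+24a-420) + (0)
Last nonzero remainder: 3a^3-3a^2+24a-420. Dividing through by 3 gives the monic gcd a^3-a^2+8a-140.

a^3-a^2+8a-140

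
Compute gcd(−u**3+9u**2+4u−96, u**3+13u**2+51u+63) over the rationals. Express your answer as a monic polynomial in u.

u+3

Repeated division with remainder:
  −u**3+9u**2+4u−96 = (−1)(u**3+13u**2+51u+63) + (22u**2+55u−33)
  u**3+13u**2+51u+63 = ((1/22)u+21/44)(22u**2+55u−33) + ((105/4)u+315/4)
  22u**2+55u−33 = ((88/105)u−44/105)((105/4)u+315/4) + (0)
Last nonzero remainder: (105/4)u+315/4. Dividing through by 105/4 gives the monic gcd u+3.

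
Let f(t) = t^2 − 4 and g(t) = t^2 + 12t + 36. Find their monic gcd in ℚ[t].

Apply the Euclidean algorithm:
  t^2 − 4 = (t^2 + 12t + 36) + (−12t − 40)
  t^2 + 12t + 36 = (−(1/12)t − 13/18)(−12t − 40) + (64/9)
  −12t − 40 = (−(27/16)t − 45/8)(64/9) + (0)
The last nonzero remainder is the constant 64/9, so the polynomials are coprime and gcd = 1.

1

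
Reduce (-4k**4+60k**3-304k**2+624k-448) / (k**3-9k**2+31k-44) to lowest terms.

(-4k**3+44k**2-128k+112)/(k**2-5k+11)

Apply the Euclidean algorithm:
  -4k**4+60k**3-304k**2+624k-448 = (-4k+24)(k**3-9k**2+31k-44) + (36k**2-296k+608)
  k**3-9k**2+31k-44 = ((1/36)k-7/324)(36k**2-296k+608) + ((625/81)k-2500/81)
  36k**2-296k+608 = ((2916/625)k-12312/625)((625/81)k-2500/81) + (0)
Last nonzero remainder: (625/81)k-2500/81. Dividing through by 625/81 gives the monic gcd k-4.
Cancel k-4 from numerator and denominator to get the reduced form.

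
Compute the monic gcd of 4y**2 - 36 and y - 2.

Repeated division with remainder:
  4y**2 - 36 = (4y + 8)(y - 2) + (-20)
  y - 2 = (-(1/20)y + 1/10)(-20) + (0)
The last nonzero remainder is the constant -20, so the polynomials are coprime and gcd = 1.

1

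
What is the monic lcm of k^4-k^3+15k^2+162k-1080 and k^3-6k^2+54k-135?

k^5-4k^4+18k^3+117k^2-1566k+3240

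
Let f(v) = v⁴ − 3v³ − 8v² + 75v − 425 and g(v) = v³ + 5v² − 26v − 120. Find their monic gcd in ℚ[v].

v − 5

Repeated division with remainder:
  v⁴ − 3v³ − 8v² + 75v − 425 = (v − 8)(v³ + 5v² − 26v − 120) + (58v² − 13v − 1385)
  v³ + 5v² − 26v − 120 = ((1/58)v + 303/3364)(58v² − 13v − 1385) + (−(3195/3364)v + 15975/3364)
  58v² − 13v − 1385 = (−(195112/3195)v − 931828/3195)(−(3195/3364)v + 15975/3364) + (0)
Last nonzero remainder: −(3195/3364)v + 15975/3364. Dividing through by −3195/3364 gives the monic gcd v − 5.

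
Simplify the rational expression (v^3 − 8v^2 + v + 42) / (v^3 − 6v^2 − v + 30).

(v − 7)/(v − 5)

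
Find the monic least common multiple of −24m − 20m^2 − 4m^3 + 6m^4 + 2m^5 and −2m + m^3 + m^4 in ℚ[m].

Apply the Euclidean algorithm:
  2m^5 + 6m^4 − 4m^3 − 20m^2 − 24m = (2m + 4)(m^4 + m^3 − 2m) + (−8m^3 − 16m^2 − 16m)
  m^4 + m^3 − 2m = (−(1/8)m + 1/8)(−8m^3 − 16m^2 − 16m) + (0)
Last nonzero remainder: −8m^3 − 16m^2 − 16m. Dividing through by −8 gives the monic gcd m^3 + 2m^2 + 2m.
Then lcm(f, g) = f·g / gcd(f, g); expanding and making the result monic gives the answer.

12m − 2m^2 − 8m^3 − 5m^4 + 2m^5 + m^6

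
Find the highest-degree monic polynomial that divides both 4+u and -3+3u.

1

By polynomial division,
  u+4 = (1/3)(3u-3) + (5)
  3u-3 = ((3/5)u-3/5)(5) + (0)
The last nonzero remainder is the constant 5, so the polynomials are coprime and gcd = 1.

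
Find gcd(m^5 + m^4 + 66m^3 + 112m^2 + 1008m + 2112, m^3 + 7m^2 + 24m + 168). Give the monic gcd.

Apply the Euclidean algorithm:
  m^5 + m^4 + 66m^3 + 112m^2 + 1008m + 2112 = (m^2 - 6m + 84)(m^3 + 7m^2 + 24m + 168) + (-500m^2 - 12000)
  m^3 + 7m^2 + 24m + 168 = (-(1/500)m - 7/500)(-500m^2 - 12000) + (0)
Last nonzero remainder: -500m^2 - 12000. Dividing through by -500 gives the monic gcd m^2 + 24.

m^2 + 24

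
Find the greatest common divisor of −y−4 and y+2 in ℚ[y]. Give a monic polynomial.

1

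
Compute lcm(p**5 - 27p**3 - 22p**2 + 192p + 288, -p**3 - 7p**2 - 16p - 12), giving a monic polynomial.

p**6 + 2p**5 - 27p**4 - 76p**3 + 148p**2 + 672p + 576

By polynomial division,
  p**5 - 27p**3 - 22p**2 + 192p + 288 = (-p**2 + 7p - 6)(-p**3 - 7p**2 - 16p - 12) + (36p**2 + 180p + 216)
  -p**3 - 7p**2 - 16p - 12 = (-(1/36)p - 1/18)(36p**2 + 180p + 216) + (0)
Last nonzero remainder: 36p**2 + 180p + 216. Dividing through by 36 gives the monic gcd p**2 + 5p + 6.
Then lcm(f, g) = f·g / gcd(f, g); expanding and making the result monic gives the answer.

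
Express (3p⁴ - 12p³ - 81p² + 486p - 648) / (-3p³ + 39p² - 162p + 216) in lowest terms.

(-p² - 3p + 18)/(p - 6)

Euclidean algorithm in ℚ[p]:
  3p⁴ - 12p³ - 81p² + 486p - 648 = (-p - 9)(-3p³ + 39p² - 162p + 216) + (108p² - 756p + 1296)
  -3p³ + 39p² - 162p + 216 = (-(1/36)p + 1/6)(108p² - 756p + 1296) + (0)
Last nonzero remainder: 108p² - 756p + 1296. Dividing through by 108 gives the monic gcd p² - 7p + 12.
Cancel p² - 7p + 12 from numerator and denominator to get the reduced form.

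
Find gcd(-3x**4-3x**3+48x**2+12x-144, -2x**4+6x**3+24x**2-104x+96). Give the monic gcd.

x**3-x**2-14x+24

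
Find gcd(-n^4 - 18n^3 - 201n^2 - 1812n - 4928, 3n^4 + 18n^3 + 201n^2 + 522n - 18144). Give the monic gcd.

n^2 + 3n + 112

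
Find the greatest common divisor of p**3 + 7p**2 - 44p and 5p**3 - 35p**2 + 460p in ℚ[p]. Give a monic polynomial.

p

Apply the Euclidean algorithm:
  p**3 + 7p**2 - 44p = (1/5)(5p**3 - 35p**2 + 460p) + (14p**2 - 136p)
  5p**3 - 35p**2 + 460p = ((5/14)p + 95/98)(14p**2 - 136p) + ((29000/49)p)
  14p**2 - 136p = ((343/14500)p - 833/3625)((29000/49)p) + (0)
Last nonzero remainder: (29000/49)p. Dividing through by 29000/49 gives the monic gcd p.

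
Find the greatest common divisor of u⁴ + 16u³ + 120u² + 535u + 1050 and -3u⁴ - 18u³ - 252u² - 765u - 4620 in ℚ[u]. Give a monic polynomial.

u² + 5u + 35

Repeated division with remainder:
  u⁴ + 16u³ + 120u² + 535u + 1050 = (-1/3)(-3u⁴ - 18u³ - 252u² - 765u - 4620) + (10u³ + 36u² + 280u - 490)
  -3u⁴ - 18u³ - 252u² - 765u - 4620 = (-(3/10)u - 18/25)(10u³ + 36u² + 280u - 490) + (-(3552/25)u² - (3552/5)u - 24864/5)
  10u³ + 36u² + 280u - 490 = (-(125/1776)u + 175/1776)(-(3552/25)u² - (3552/5)u - 24864/5) + (0)
Last nonzero remainder: -(3552/25)u² - (3552/5)u - 24864/5. Dividing through by -3552/25 gives the monic gcd u² + 5u + 35.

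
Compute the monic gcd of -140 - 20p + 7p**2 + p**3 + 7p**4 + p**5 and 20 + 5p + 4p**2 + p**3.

5 + p**2

Apply the Euclidean algorithm:
  p**5 + 7p**4 + p**3 + 7p**2 - 20p - 140 = (p**2 + 3p - 16)(p**3 + 4p**2 + 5p + 20) + (36p**2 + 180)
  p**3 + 4p**2 + 5p + 20 = ((1/36)p + 1/9)(36p**2 + 180) + (0)
Last nonzero remainder: 36p**2 + 180. Dividing through by 36 gives the monic gcd p**2 + 5.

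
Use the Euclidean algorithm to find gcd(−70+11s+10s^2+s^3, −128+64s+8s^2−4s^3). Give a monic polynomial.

−2+s

Repeated division with remainder:
  s^3+10s^2+11s−70 = (−1/4)(−4s^3+8s^2+64s−128) + (12s^2+27s−102)
  −4s^3+8s^2+64s−128 = (−(1/3)s+17/12)(12s^2+27s−102) + (−(33/4)s+33/2)
  12s^2+27s−102 = (−(16/11)s−68/11)(−(33/4)s+33/2) + (0)
Last nonzero remainder: −(33/4)s+33/2. Dividing through by −33/4 gives the monic gcd s−2.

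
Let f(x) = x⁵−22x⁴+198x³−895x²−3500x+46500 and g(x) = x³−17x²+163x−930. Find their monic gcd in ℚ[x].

Repeated division with remainder:
  x⁵−22x⁴+198x³−895x²−3500x+46500 = (x²−5x−50)(x³−17x²+163x−930) + (0)
The last nonzero remainder x³−17x²+163x−930 is already monic.

x³−17x²+163x−930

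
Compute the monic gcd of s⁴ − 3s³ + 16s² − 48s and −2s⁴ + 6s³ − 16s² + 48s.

s² − 3s

Repeated division with remainder:
  s⁴ − 3s³ + 16s² − 48s = (−1/2)(−2s⁴ + 6s³ − 16s² + 48s) + (8s² − 24s)
  −2s⁴ + 6s³ − 16s² + 48s = (−(1/4)s² − 2)(8s² − 24s) + (0)
Last nonzero remainder: 8s² − 24s. Dividing through by 8 gives the monic gcd s² − 3s.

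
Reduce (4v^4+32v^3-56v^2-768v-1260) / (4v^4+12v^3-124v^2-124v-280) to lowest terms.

Repeated division with remainder:
  4v^4+32v^3-56v^2-768v-1260 = (4v^4+12v^3-124v^2-124v-280) + (20v^3+68v^2-644v-980)
  4v^4+12v^3-124v^2-124v-280 = ((1/5)v-2/25)(20v^3+68v^2-644v-980) + ((256/25)v^2+(512/25)v-1792/5)
  20v^3+68v^2-644v-980 = ((125/64)v+175/64)((256/25)v^2+(512/25)v-1792/5) + (0)
Last nonzero remainder: (256/25)v^2+(512/25)v-1792/5. Dividing through by 256/25 gives the monic gcd v^2+2v-35.
Cancel v^2+2v-35 from numerator and denominator to get the reduced form.

(v^2+6v+9)/(v^2+v+2)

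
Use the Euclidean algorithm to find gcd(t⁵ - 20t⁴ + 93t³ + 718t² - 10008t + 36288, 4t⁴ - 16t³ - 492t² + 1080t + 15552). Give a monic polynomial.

t³ - 10t² - 63t + 648

Repeated division with remainder:
  t⁵ - 20t⁴ + 93t³ + 718t² - 10008t + 36288 = ((1/4)t - 4)(4t⁴ - 16t³ - 492t² + 1080t + 15552) + (152t³ - 1520t² - 9576t + 98496)
  4t⁴ - 16t³ - 492t² + 1080t + 15552 = ((1/38)t + 3/19)(152t³ - 1520t² - 9576t + 98496) + (0)
Last nonzero remainder: 152t³ - 1520t² - 9576t + 98496. Dividing through by 152 gives the monic gcd t³ - 10t² - 63t + 648.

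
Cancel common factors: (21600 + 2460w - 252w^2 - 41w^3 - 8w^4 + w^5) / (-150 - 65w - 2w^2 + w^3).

Repeated division with remainder:
  w^5 - 8w^4 - 41w^3 - 252w^2 + 2460w + 21600 = (w^2 - 6w + 12)(w^3 - 2w^2 - 65w - 150) + (-468w^2 + 2340w + 23400)
  w^3 - 2w^2 - 65w - 150 = (-(1/468)w - 1/156)(-468w^2 + 2340w + 23400) + (0)
Last nonzero remainder: -468w^2 + 2340w + 23400. Dividing through by -468 gives the monic gcd w^2 - 5w - 50.
Cancel w^2 - 5w - 50 from numerator and denominator to get the reduced form.

(-432 - 6w - 3w^2 + w^3)/(3 + w)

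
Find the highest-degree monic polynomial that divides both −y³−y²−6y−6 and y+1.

y+1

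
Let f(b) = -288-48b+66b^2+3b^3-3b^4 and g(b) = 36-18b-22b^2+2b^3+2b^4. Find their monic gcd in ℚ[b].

Repeated division with remainder:
  -3b^4+3b^3+66b^2-48b-288 = (-3/2)(2b^4+2b^3-22b^2-18b+36) + (6b^3+33b^2-75b-234)
  2b^4+2b^3-22b^2-18b+36 = ((1/3)b-3/2)(6b^3+33b^2-75b-234) + ((105/2)b^2-(105/2)b-315)
  6b^3+33b^2-75b-234 = ((4/35)b+26/35)((105/2)b^2-(105/2)b-315) + (0)
Last nonzero remainder: (105/2)b^2-(105/2)b-315. Dividing through by 105/2 gives the monic gcd b^2-b-6.

-6-b+b^2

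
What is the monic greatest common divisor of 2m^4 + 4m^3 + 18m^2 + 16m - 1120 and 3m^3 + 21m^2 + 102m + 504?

Euclidean algorithm in ℚ[m]:
  2m^4 + 4m^3 + 18m^2 + 16m - 1120 = ((2/3)m - 10/3)(3m^3 + 21m^2 + 102m + 504) + (20m^2 + 20m + 560)
  3m^3 + 21m^2 + 102m + 504 = ((3/20)m + 9/10)(20m^2 + 20m + 560) + (0)
Last nonzero remainder: 20m^2 + 20m + 560. Dividing through by 20 gives the monic gcd m^2 + m + 28.

m^2 + m + 28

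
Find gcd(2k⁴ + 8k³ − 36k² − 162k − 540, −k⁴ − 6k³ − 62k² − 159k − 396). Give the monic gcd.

k² + 3k + 9

By polynomial division,
  2k⁴ + 8k³ − 36k² − 162k − 540 = (−2)(−k⁴ − 6k³ − 62k² − 159k − 396) + (−4k³ − 160k² − 480k − 1332)
  −k⁴ − 6k³ − 62k² − 159k − 396 = ((1/4)k − 17/2)(−4k³ − 160k² − 480k − 1332) + (−1302k² − 3906k − 11718)
  −4k³ − 160k² − 480k − 1332 = ((2/651)k + 74/651)(−1302k² − 3906k − 11718) + (0)
Last nonzero remainder: −1302k² − 3906k − 11718. Dividing through by −1302 gives the monic gcd k² + 3k + 9.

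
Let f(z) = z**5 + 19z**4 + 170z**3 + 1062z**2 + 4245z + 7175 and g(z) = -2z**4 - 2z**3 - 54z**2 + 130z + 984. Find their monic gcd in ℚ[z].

z**2 + 2z + 41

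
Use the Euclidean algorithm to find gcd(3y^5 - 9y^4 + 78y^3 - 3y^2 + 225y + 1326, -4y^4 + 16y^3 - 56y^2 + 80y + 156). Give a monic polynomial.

Apply the Euclidean algorithm:
  3y^5 - 9y^4 + 78y^3 - 3y^2 + 225y + 1326 = (-(3/4)y - 3/4)(-4y^4 + 16y^3 - 56y^2 + 80y + 156) + (48y^3 + 15y^2 + 402y + 1443)
  -4y^4 + 16y^3 - 56y^2 + 80y + 156 = (-(1/12)y + 23/64)(48y^3 + 15y^2 + 402y + 1443) + (-(1785/64)y^2 + (1785/32)y - 23205/64)
  48y^3 + 15y^2 + 402y + 1443 = (-(1024/595)y - 2368/595)(-(1785/64)y^2 + (1785/32)y - 23205/64) + (0)
Last nonzero remainder: -(1785/64)y^2 + (1785/32)y - 23205/64. Dividing through by -1785/64 gives the monic gcd y^2 - 2y + 13.

y^2 - 2y + 13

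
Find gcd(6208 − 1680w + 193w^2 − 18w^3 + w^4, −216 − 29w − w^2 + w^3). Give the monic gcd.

−8 + w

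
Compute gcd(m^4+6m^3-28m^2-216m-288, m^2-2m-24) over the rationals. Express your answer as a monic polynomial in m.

m^2-2m-24

Apply the Euclidean algorithm:
  m^4+6m^3-28m^2-216m-288 = (m^2+8m+12)(m^2-2m-24) + (0)
The last nonzero remainder m^2-2m-24 is already monic.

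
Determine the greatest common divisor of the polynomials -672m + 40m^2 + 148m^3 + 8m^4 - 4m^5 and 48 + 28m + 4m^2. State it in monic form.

By polynomial division,
  -4m^5 + 8m^4 + 148m^3 + 40m^2 - 672m = (-m^3 + 9m^2 - 14m)(4m^2 + 28m + 48) + (0)
Last nonzero remainder: 4m^2 + 28m + 48. Dividing through by 4 gives the monic gcd m^2 + 7m + 12.

12 + 7m + m^2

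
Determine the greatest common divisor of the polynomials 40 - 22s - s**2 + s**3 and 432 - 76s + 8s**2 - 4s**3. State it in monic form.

-4 + s

By polynomial division,
  s**3 - s**2 - 22s + 40 = (-1/4)(-4s**3 + 8s**2 - 76s + 432) + (s**2 - 41s + 148)
  -4s**3 + 8s**2 - 76s + 432 = (-4s - 156)(s**2 - 41s + 148) + (-5880s + 23520)
  s**2 - 41s + 148 = (-(1/5880)s + 37/5880)(-5880s + 23520) + (0)
Last nonzero remainder: -5880s + 23520. Dividing through by -5880 gives the monic gcd s - 4.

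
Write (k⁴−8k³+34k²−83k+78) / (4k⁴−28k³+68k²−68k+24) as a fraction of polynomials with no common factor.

Apply the Euclidean algorithm:
  k⁴−8k³+34k²−83k+78 = (1/4)(4k⁴−28k³+68k²−68k+24) + (−k³+17k²−66k+72)
  4k⁴−28k³+68k²−68k+24 = (−4k−40)(−k³+17k²−66k+72) + (484k²−2420k+2904)
  −k³+17k²−66k+72 = (−(1/484)k+3/121)(484k²−2420k+2904) + (0)
Last nonzero remainder: 484k²−2420k+2904. Dividing through by 484 gives the monic gcd k²−5k+6.
Cancel k²−5k+6 from numerator and denominator to get the reduced form.

(k²−3k+13)/(4k²−8k+4)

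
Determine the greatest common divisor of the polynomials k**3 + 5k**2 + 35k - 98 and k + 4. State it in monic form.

1

Euclidean algorithm in ℚ[k]:
  k**3 + 5k**2 + 35k - 98 = (k**2 + k + 31)(k + 4) + (-222)
  k + 4 = (-(1/222)k - 2/111)(-222) + (0)
The last nonzero remainder is the constant -222, so the polynomials are coprime and gcd = 1.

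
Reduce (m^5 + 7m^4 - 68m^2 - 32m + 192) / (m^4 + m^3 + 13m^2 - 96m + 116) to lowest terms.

Repeated division with remainder:
  m^5 + 7m^4 - 68m^2 - 32m + 192 = (m + 6)(m^4 + m^3 + 13m^2 - 96m + 116) + (-19m^3 - 50m^2 + 428m - 504)
  m^4 + m^3 + 13m^2 - 96m + 116 = (-(1/19)m + 31/361)(-19m^3 - 50m^2 + 428m - 504) + ((14375/361)m^2 - (57500/361)m + 57500/361)
  -19m^3 - 50m^2 + 428m - 504 = (-(6859/14375)m - 45486/14375)((14375/361)m^2 - (57500/361)m + 57500/361) + (0)
Last nonzero remainder: (14375/361)m^2 - (57500/361)m + 57500/361. Dividing through by 14375/361 gives the monic gcd m^2 - 4m + 4.
Cancel m^2 - 4m + 4 from numerator and denominator to get the reduced form.

(m^3 + 11m^2 + 40m + 48)/(m^2 + 5m + 29)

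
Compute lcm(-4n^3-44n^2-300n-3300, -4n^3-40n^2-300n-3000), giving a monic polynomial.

n^4+21n^3+185n^2+1575n+8250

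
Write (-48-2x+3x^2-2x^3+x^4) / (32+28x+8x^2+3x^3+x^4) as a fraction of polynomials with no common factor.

Apply the Euclidean algorithm:
  x^4-2x^3+3x^2-2x-48 = (x^4+3x^3+8x^2+28x+32) + (-5x^3-5x^2-30x-80)
  x^4+3x^3+8x^2+28x+32 = (-(1/5)x-2/5)(-5x^3-5x^2-30x-80) + (0)
Last nonzero remainder: -5x^3-5x^2-30x-80. Dividing through by -5 gives the monic gcd x^3+x^2+6x+16.
Cancel x^3+x^2+6x+16 from numerator and denominator to get the reduced form.

(-3+x)/(2+x)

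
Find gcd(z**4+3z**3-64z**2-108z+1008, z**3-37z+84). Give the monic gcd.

By polynomial division,
  z**4+3z**3-64z**2-108z+1008 = (z+3)(z**3-37z+84) + (-27z**2-81z+756)
  z**3-37z+84 = (-(1/27)z+1/9)(-27z**2-81z+756) + (0)
Last nonzero remainder: -27z**2-81z+756. Dividing through by -27 gives the monic gcd z**2+3z-28.

z**2+3z-28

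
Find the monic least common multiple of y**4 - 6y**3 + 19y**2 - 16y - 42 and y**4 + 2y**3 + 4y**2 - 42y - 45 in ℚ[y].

y**6 - 2y**5 + 10y**4 - 30y**3 + 179y**2 - 408y - 630

Euclidean algorithm in ℚ[y]:
  y**4 - 6y**3 + 19y**2 - 16y - 42 = (y**4 + 2y**3 + 4y**2 - 42y - 45) + (-8y**3 + 15y**2 + 26y + 3)
  y**4 + 2y**3 + 4y**2 - 42y - 45 = (-(1/8)y - 31/64)(-8y**3 + 15y**2 + 26y + 3) + ((929/64)y**2 - (929/32)y - 2787/64)
  -8y**3 + 15y**2 + 26y + 3 = (-(512/929)y - 64/929)((929/64)y**2 - (929/32)y - 2787/64) + (0)
Last nonzero remainder: (929/64)y**2 - (929/32)y - 2787/64. Dividing through by 929/64 gives the monic gcd y**2 - 2y - 3.
Then lcm(f, g) = f·g / gcd(f, g); expanding and making the result monic gives the answer.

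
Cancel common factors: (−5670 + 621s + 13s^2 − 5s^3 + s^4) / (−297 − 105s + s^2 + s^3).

(−630 + 139s − 14s^2 + s^3)/(−33 − 8s + s^2)

Euclidean algorithm in ℚ[s]:
  s^4 − 5s^3 + 13s^2 + 621s − 5670 = (s − 6)(s^3 + s^2 − 105s − 297) + (124s^2 + 288s − 7452)
  s^3 + s^2 − 105s − 297 = ((1/124)s − 41/3844)(124s^2 + 288s − 7452) + (−(40200/961)s − 361800/961)
  124s^2 + 288s − 7452 = (−(29791/10050)s + 66309/3350)(−(40200/961)s − 361800/961) + (0)
Last nonzero remainder: −(40200/961)s − 361800/961. Dividing through by −40200/961 gives the monic gcd s + 9.
Cancel s + 9 from numerator and denominator to get the reduced form.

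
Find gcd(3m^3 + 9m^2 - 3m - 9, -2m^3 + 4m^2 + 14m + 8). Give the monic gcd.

m + 1

By polynomial division,
  3m^3 + 9m^2 - 3m - 9 = (-3/2)(-2m^3 + 4m^2 + 14m + 8) + (15m^2 + 18m + 3)
  -2m^3 + 4m^2 + 14m + 8 = (-(2/15)m + 32/75)(15m^2 + 18m + 3) + ((168/25)m + 168/25)
  15m^2 + 18m + 3 = ((125/56)m + 25/56)((168/25)m + 168/25) + (0)
Last nonzero remainder: (168/25)m + 168/25. Dividing through by 168/25 gives the monic gcd m + 1.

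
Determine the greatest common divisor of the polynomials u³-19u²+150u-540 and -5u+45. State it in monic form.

u-9

Euclidean algorithm in ℚ[u]:
  u³-19u²+150u-540 = (-(1/5)u²+2u-12)(-5u+45) + (0)
Last nonzero remainder: -5u+45. Dividing through by -5 gives the monic gcd u-9.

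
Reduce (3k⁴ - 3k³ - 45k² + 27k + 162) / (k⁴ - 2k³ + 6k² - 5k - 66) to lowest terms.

(3k² - 27)/(k² - k + 11)

Repeated division with remainder:
  3k⁴ - 3k³ - 45k² + 27k + 162 = (3)(k⁴ - 2k³ + 6k² - 5k - 66) + (3k³ - 63k² + 42k + 360)
  k⁴ - 2k³ + 6k² - 5k - 66 = ((1/3)k + 19/3)(3k³ - 63k² + 42k + 360) + (391k² - 391k - 2346)
  3k³ - 63k² + 42k + 360 = ((3/391)k - 60/391)(391k² - 391k - 2346) + (0)
Last nonzero remainder: 391k² - 391k - 2346. Dividing through by 391 gives the monic gcd k² - k - 6.
Cancel k² - k - 6 from numerator and denominator to get the reduced form.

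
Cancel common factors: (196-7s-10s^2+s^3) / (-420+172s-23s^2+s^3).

By polynomial division,
  s^3-10s^2-7s+196 = (s^3-23s^2+172s-420) + (13s^2-179s+616)
  s^3-23s^2+172s-420 = ((1/13)s-120/169)(13s^2-179s+616) + (-(420/169)s+2940/169)
  13s^2-179s+616 = (-(2197/420)s+3718/105)(-(420/169)s+2940/169) + (0)
Last nonzero remainder: -(420/169)s+2940/169. Dividing through by -420/169 gives the monic gcd s-7.
Cancel s-7 from numerator and denominator to get the reduced form.

(-28-3s+s^2)/(60-16s+s^2)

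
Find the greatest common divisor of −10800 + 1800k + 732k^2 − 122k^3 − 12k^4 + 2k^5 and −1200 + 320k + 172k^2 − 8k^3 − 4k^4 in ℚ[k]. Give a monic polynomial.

−30 − k + k^2

Euclidean algorithm in ℚ[k]:
  2k^5 − 12k^4 − 122k^3 + 732k^2 + 1800k − 10800 = (−(1/2)k + 4)(−4k^4 − 8k^3 + 172k^2 + 320k − 1200) + (−4k^3 + 204k^2 − 80k − 6000)
  −4k^4 − 8k^3 + 172k^2 + 320k − 1200 = (k + 53)(−4k^3 + 204k^2 − 80k − 6000) + (−10560k^2 + 10560k + 316800)
  −4k^3 + 204k^2 − 80k − 6000 = ((1/2640)k − 5/264)(−10560k^2 + 10560k + 316800) + (0)
Last nonzero remainder: −10560k^2 + 10560k + 316800. Dividing through by −10560 gives the monic gcd k^2 − k − 30.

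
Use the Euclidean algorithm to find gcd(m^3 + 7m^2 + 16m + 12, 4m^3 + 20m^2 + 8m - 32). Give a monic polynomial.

Euclidean algorithm in ℚ[m]:
  m^3 + 7m^2 + 16m + 12 = (1/4)(4m^3 + 20m^2 + 8m - 32) + (2m^2 + 14m + 20)
  4m^3 + 20m^2 + 8m - 32 = (2m - 4)(2m^2 + 14m + 20) + (24m + 48)
  2m^2 + 14m + 20 = ((1/12)m + 5/12)(24m + 48) + (0)
Last nonzero remainder: 24m + 48. Dividing through by 24 gives the monic gcd m + 2.

m + 2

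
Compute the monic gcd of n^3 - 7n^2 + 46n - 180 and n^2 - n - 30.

1

Repeated division with remainder:
  n^3 - 7n^2 + 46n - 180 = (n - 6)(n^2 - n - 30) + (70n - 360)
  n^2 - n - 30 = ((1/70)n + 29/490)(70n - 360) + (-426/49)
  70n - 360 = (-(1715/213)n + 2940/71)(-426/49) + (0)
The last nonzero remainder is the constant -426/49, so the polynomials are coprime and gcd = 1.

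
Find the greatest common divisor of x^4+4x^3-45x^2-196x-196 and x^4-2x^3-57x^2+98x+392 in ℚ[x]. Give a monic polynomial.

x^3+2x^2-49x-98

Euclidean algorithm in ℚ[x]:
  x^4+4x^3-45x^2-196x-196 = (x^4-2x^3-57x^2+98x+392) + (6x^3+12x^2-294x-588)
  x^4-2x^3-57x^2+98x+392 = ((1/6)x-2/3)(6x^3+12x^2-294x-588) + (0)
Last nonzero remainder: 6x^3+12x^2-294x-588. Dividing through by 6 gives the monic gcd x^3+2x^2-49x-98.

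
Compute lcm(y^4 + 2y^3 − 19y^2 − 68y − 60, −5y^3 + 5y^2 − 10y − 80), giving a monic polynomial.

y^6 − y^5 − 17y^4 + 5y^3 − 8y^2 − 364y − 480

By polynomial division,
  y^4 + 2y^3 − 19y^2 − 68y − 60 = (−(1/5)y − 3/5)(−5y^3 + 5y^2 − 10y − 80) + (−18y^2 − 90y − 108)
  −5y^3 + 5y^2 − 10y − 80 = ((5/18)y − 5/3)(−18y^2 − 90y − 108) + (−130y − 260)
  −18y^2 − 90y − 108 = ((9/65)y + 27/65)(−130y − 260) + (0)
Last nonzero remainder: −130y − 260. Dividing through by −130 gives the monic gcd y + 2.
Then lcm(f, g) = f·g / gcd(f, g); expanding and making the result monic gives the answer.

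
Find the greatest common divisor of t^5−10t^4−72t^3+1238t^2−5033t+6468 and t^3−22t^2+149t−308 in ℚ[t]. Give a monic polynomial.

t^2−11t+28

Euclidean algorithm in ℚ[t]:
  t^5−10t^4−72t^3+1238t^2−5033t+6468 = (t^2+12t+43)(t^3−22t^2+149t−308) + (704t^2−7744t+19712)
  t^3−22t^2+149t−308 = ((1/704)t−1/64)(704t^2−7744t+19712) + (0)
Last nonzero remainder: 704t^2−7744t+19712. Dividing through by 704 gives the monic gcd t^2−11t+28.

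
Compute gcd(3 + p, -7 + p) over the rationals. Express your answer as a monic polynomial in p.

Repeated division with remainder:
  p + 3 = (p - 7) + (10)
  p - 7 = ((1/10)p - 7/10)(10) + (0)
The last nonzero remainder is the constant 10, so the polynomials are coprime and gcd = 1.

1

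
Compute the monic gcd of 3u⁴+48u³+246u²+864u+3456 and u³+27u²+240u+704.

By polynomial division,
  3u⁴+48u³+246u²+864u+3456 = (3u-33)(u³+27u²+240u+704) + (417u²+6672u+26688)
  u³+27u²+240u+704 = ((1/417)u+11/417)(417u²+6672u+26688) + (0)
Last nonzero remainder: 417u²+6672u+26688. Dividing through by 417 gives the monic gcd u²+16u+64.

u²+16u+64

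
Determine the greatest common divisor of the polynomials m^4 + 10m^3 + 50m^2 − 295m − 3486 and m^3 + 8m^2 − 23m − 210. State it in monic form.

m + 7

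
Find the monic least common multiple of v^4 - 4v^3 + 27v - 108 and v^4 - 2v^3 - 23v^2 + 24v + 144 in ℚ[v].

Repeated division with remainder:
  v^4 - 4v^3 + 27v - 108 = (v^4 - 2v^3 - 23v^2 + 24v + 144) + (-2v^3 + 23v^2 + 3v - 252)
  v^4 - 2v^3 - 23v^2 + 24v + 144 = (-(1/2)v - 19/4)(-2v^3 + 23v^2 + 3v - 252) + ((351/4)v^2 - (351/4)v - 1053)
  -2v^3 + 23v^2 + 3v - 252 = (-(8/351)v + 28/117)((351/4)v^2 - (351/4)v - 1053) + (0)
Last nonzero remainder: (351/4)v^2 - (351/4)v - 1053. Dividing through by 351/4 gives the monic gcd v^2 - v - 12.
Then lcm(f, g) = f·g / gcd(f, g); expanding and making the result monic gives the answer.

v^6 - 5v^5 - 8v^4 + 75v^3 - 135v^2 - 216v + 1296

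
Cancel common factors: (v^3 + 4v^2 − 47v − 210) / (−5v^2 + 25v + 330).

By polynomial division,
  v^3 + 4v^2 − 47v − 210 = (−(1/5)v − 9/5)(−5v^2 + 25v + 330) + (64v + 384)
  −5v^2 + 25v + 330 = (−(5/64)v + 55/64)(64v + 384) + (0)
Last nonzero remainder: 64v + 384. Dividing through by 64 gives the monic gcd v + 6.
Cancel v + 6 from numerator and denominator to get the reduced form.

(−v^2 + 2v + 35)/(5v − 55)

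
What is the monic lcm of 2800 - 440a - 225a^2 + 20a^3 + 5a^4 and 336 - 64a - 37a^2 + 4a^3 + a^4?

-6720 + 1616a + 1012a^2 - 181a^3 - 53a^4 + 5a^5 + a^6

Euclidean algorithm in ℚ[a]:
  5a^4 + 20a^3 - 225a^2 - 440a + 2800 = (5)(a^4 + 4a^3 - 37a^2 - 64a + 336) + (-40a^2 - 120a + 1120)
  a^4 + 4a^3 - 37a^2 - 64a + 336 = (-(1/40)a^2 - (1/40)a + 3/10)(-40a^2 - 120a + 1120) + (0)
Last nonzero remainder: -40a^2 - 120a + 1120. Dividing through by -40 gives the monic gcd a^2 + 3a - 28.
Then lcm(f, g) = f·g / gcd(f, g); expanding and making the result monic gives the answer.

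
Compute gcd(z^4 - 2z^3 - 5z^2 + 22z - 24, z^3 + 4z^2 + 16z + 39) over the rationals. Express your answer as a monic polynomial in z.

Euclidean algorithm in ℚ[z]:
  z^4 - 2z^3 - 5z^2 + 22z - 24 = (z - 6)(z^3 + 4z^2 + 16z + 39) + (3z^2 + 79z + 210)
  z^3 + 4z^2 + 16z + 39 = ((1/3)z - 67/9)(3z^2 + 79z + 210) + ((4807/9)z + 4807/3)
  3z^2 + 79z + 210 = ((27/4807)z + 630/4807)((4807/9)z + 4807/3) + (0)
Last nonzero remainder: (4807/9)z + 4807/3. Dividing through by 4807/9 gives the monic gcd z + 3.

z + 3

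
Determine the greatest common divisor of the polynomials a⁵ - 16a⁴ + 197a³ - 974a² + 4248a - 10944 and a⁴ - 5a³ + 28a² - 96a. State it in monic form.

Repeated division with remainder:
  a⁵ - 16a⁴ + 197a³ - 974a² + 4248a - 10944 = (a - 11)(a⁴ - 5a³ + 28a² - 96a) + (114a³ - 570a² + 3192a - 10944)
  a⁴ - 5a³ + 28a² - 96a = ((1/114)a)(114a³ - 570a² + 3192a - 10944) + (0)
Last nonzero remainder: 114a³ - 570a² + 3192a - 10944. Dividing through by 114 gives the monic gcd a³ - 5a² + 28a - 96.

a³ - 5a² + 28a - 96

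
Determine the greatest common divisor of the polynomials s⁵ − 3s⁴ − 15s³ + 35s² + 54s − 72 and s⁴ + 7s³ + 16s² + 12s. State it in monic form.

s² + 5s + 6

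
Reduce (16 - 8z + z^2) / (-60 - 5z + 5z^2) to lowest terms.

(-4 + z)/(15 + 5z)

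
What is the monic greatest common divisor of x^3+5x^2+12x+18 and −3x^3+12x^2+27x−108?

By polynomial division,
  x^3+5x^2+12x+18 = (−1/3)(−3x^3+12x^2+27x−108) + (9x^2+21x−18)
  −3x^3+12x^2+27x−108 = (−(1/3)x+19/9)(9x^2+21x−18) + (−(70/3)x−70)
  9x^2+21x−18 = (−(27/70)x+9/35)(−(70/3)x−70) + (0)
Last nonzero remainder: −(70/3)x−70. Dividing through by −70/3 gives the monic gcd x+3.

x+3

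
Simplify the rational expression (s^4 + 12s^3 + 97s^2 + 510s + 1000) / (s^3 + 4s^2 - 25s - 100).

(s^2 + 3s + 50)/(s - 5)

Euclidean algorithm in ℚ[s]:
  s^4 + 12s^3 + 97s^2 + 510s + 1000 = (s + 8)(s^3 + 4s^2 - 25s - 100) + (90s^2 + 810s + 1800)
  s^3 + 4s^2 - 25s - 100 = ((1/90)s - 1/18)(90s^2 + 810s + 1800) + (0)
Last nonzero remainder: 90s^2 + 810s + 1800. Dividing through by 90 gives the monic gcd s^2 + 9s + 20.
Cancel s^2 + 9s + 20 from numerator and denominator to get the reduced form.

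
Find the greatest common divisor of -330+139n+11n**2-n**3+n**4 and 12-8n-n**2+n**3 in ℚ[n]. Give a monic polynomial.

By polynomial division,
  n**4-n**3+11n**2+139n-330 = (n)(n**3-n**2-8n+12) + (19n**2+127n-330)
  n**3-n**2-8n+12 = ((1/19)n-146/361)(19n**2+127n-330) + ((21924/361)n-43848/361)
  19n**2+127n-330 = ((6859/21924)n+19855/7308)((21924/361)n-43848/361) + (0)
Last nonzero remainder: (21924/361)n-43848/361. Dividing through by 21924/361 gives the monic gcd n-2.

-2+n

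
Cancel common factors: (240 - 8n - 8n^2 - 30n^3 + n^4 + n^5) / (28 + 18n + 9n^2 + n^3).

By polynomial division,
  n^5 + n^4 - 30n^3 - 8n^2 - 8n + 240 = (n^2 - 8n + 24)(n^3 + 9n^2 + 18n + 28) + (-108n^2 - 216n - 432)
  n^3 + 9n^2 + 18n + 28 = (-(1/108)n - 7/108)(-108n^2 - 216n - 432) + (0)
Last nonzero remainder: -108n^2 - 216n - 432. Dividing through by -108 gives the monic gcd n^2 + 2n + 4.
Cancel n^2 + 2n + 4 from numerator and denominator to get the reduced form.

(60 - 32n - n^2 + n^3)/(7 + n)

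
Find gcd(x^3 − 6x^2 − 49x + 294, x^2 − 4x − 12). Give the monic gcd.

x − 6

Euclidean algorithm in ℚ[x]:
  x^3 − 6x^2 − 49x + 294 = (x − 2)(x^2 − 4x − 12) + (−45x + 270)
  x^2 − 4x − 12 = (−(1/45)x − 2/45)(−45x + 270) + (0)
Last nonzero remainder: −45x + 270. Dividing through by −45 gives the monic gcd x − 6.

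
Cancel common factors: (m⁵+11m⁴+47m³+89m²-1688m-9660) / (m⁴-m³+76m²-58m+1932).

Euclidean algorithm in ℚ[m]:
  m⁵+11m⁴+47m³+89m²-1688m-9660 = (m+12)(m⁴-m³+76m²-58m+1932) + (-17m³-765m²-2924m-32844)
  m⁴-m³+76m²-58m+1932 = (-(1/17)m+46/17)(-17m³-765m²-2924m-32844) + (1974m²+5922m+90804)
  -17m³-765m²-2924m-32844 = (-(17/1974)m-17/47)(1974m²+5922m+90804) + (0)
Last nonzero remainder: 1974m²+5922m+90804. Dividing through by 1974 gives the monic gcd m²+3m+46.
Cancel m²+3m+46 from numerator and denominator to get the reduced form.

(m³+8m²-23m-210)/(m²-4m+42)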